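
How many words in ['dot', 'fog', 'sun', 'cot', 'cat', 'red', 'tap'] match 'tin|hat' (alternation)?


Alternation 'tin|hat' matches either 'tin' or 'hat'.
Checking each word:
  'dot' -> no
  'fog' -> no
  'sun' -> no
  'cot' -> no
  'cat' -> no
  'red' -> no
  'tap' -> no
Matches: []
Count: 0

0


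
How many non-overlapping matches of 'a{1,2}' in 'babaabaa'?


Pattern 'a{1,2}' matches between 1 and 2 consecutive a's (greedy).
String: 'babaabaa'
Finding runs of a's and applying greedy matching:
  Run at pos 1: 'a' (length 1)
  Run at pos 3: 'aa' (length 2)
  Run at pos 6: 'aa' (length 2)
Matches: ['a', 'aa', 'aa']
Count: 3

3


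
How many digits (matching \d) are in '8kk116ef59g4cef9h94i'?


\d matches any digit 0-9.
Scanning '8kk116ef59g4cef9h94i':
  pos 0: '8' -> DIGIT
  pos 3: '1' -> DIGIT
  pos 4: '1' -> DIGIT
  pos 5: '6' -> DIGIT
  pos 8: '5' -> DIGIT
  pos 9: '9' -> DIGIT
  pos 11: '4' -> DIGIT
  pos 15: '9' -> DIGIT
  pos 17: '9' -> DIGIT
  pos 18: '4' -> DIGIT
Digits found: ['8', '1', '1', '6', '5', '9', '4', '9', '9', '4']
Total: 10

10


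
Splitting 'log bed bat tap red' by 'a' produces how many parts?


Splitting by 'a' breaks the string at each occurrence of the separator.
Text: 'log bed bat tap red'
Parts after split:
  Part 1: 'log bed b'
  Part 2: 't t'
  Part 3: 'p red'
Total parts: 3

3


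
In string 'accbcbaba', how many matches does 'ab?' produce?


Pattern 'ab?' matches 'a' optionally followed by 'b'.
String: 'accbcbaba'
Scanning left to right for 'a' then checking next char:
  Match 1: 'a' (a not followed by b)
  Match 2: 'ab' (a followed by b)
  Match 3: 'a' (a not followed by b)
Total matches: 3

3


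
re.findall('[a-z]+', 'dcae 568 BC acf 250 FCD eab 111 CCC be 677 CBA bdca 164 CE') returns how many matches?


Pattern '[a-z]+' finds one or more lowercase letters.
Text: 'dcae 568 BC acf 250 FCD eab 111 CCC be 677 CBA bdca 164 CE'
Scanning for matches:
  Match 1: 'dcae'
  Match 2: 'acf'
  Match 3: 'eab'
  Match 4: 'be'
  Match 5: 'bdca'
Total matches: 5

5


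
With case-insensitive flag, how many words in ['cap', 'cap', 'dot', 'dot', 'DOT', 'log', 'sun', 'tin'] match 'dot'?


Case-insensitive matching: compare each word's lowercase form to 'dot'.
  'cap' -> lower='cap' -> no
  'cap' -> lower='cap' -> no
  'dot' -> lower='dot' -> MATCH
  'dot' -> lower='dot' -> MATCH
  'DOT' -> lower='dot' -> MATCH
  'log' -> lower='log' -> no
  'sun' -> lower='sun' -> no
  'tin' -> lower='tin' -> no
Matches: ['dot', 'dot', 'DOT']
Count: 3

3


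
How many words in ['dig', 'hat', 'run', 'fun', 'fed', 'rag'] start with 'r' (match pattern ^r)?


Pattern ^r anchors to start of word. Check which words begin with 'r':
  'dig' -> no
  'hat' -> no
  'run' -> MATCH (starts with 'r')
  'fun' -> no
  'fed' -> no
  'rag' -> MATCH (starts with 'r')
Matching words: ['run', 'rag']
Count: 2

2


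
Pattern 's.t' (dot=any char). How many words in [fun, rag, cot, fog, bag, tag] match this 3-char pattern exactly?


Pattern 's.t' means: starts with 's', any single char, ends with 't'.
Checking each word (must be exactly 3 chars):
  'fun' (len=3): no
  'rag' (len=3): no
  'cot' (len=3): no
  'fog' (len=3): no
  'bag' (len=3): no
  'tag' (len=3): no
Matching words: []
Total: 0

0


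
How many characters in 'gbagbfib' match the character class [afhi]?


Character class [afhi] matches any of: {a, f, h, i}
Scanning string 'gbagbfib' character by character:
  pos 0: 'g' -> no
  pos 1: 'b' -> no
  pos 2: 'a' -> MATCH
  pos 3: 'g' -> no
  pos 4: 'b' -> no
  pos 5: 'f' -> MATCH
  pos 6: 'i' -> MATCH
  pos 7: 'b' -> no
Total matches: 3

3


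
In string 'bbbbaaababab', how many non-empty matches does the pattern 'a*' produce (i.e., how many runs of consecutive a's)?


Pattern 'a*' matches zero or more a's. We want non-empty runs of consecutive a's.
String: 'bbbbaaababab'
Walking through the string to find runs of a's:
  Run 1: positions 4-6 -> 'aaa'
  Run 2: positions 8-8 -> 'a'
  Run 3: positions 10-10 -> 'a'
Non-empty runs found: ['aaa', 'a', 'a']
Count: 3

3


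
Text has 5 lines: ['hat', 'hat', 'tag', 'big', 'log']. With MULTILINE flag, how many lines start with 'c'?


With MULTILINE flag, ^ matches the start of each line.
Lines: ['hat', 'hat', 'tag', 'big', 'log']
Checking which lines start with 'c':
  Line 1: 'hat' -> no
  Line 2: 'hat' -> no
  Line 3: 'tag' -> no
  Line 4: 'big' -> no
  Line 5: 'log' -> no
Matching lines: []
Count: 0

0


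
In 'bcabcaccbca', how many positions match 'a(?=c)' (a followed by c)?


Lookahead 'a(?=c)' matches 'a' only when followed by 'c'.
String: 'bcabcaccbca'
Checking each position where char is 'a':
  pos 2: 'a' -> no (next='b')
  pos 5: 'a' -> MATCH (next='c')
Matching positions: [5]
Count: 1

1


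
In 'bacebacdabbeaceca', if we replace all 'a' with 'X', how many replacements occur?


re.sub('a', 'X', text) replaces every occurrence of 'a' with 'X'.
Text: 'bacebacdabbeaceca'
Scanning for 'a':
  pos 1: 'a' -> replacement #1
  pos 5: 'a' -> replacement #2
  pos 8: 'a' -> replacement #3
  pos 12: 'a' -> replacement #4
  pos 16: 'a' -> replacement #5
Total replacements: 5

5


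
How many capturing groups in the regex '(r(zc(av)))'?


To count capturing groups, count each '(' that starts a group.
Pattern: '(r(zc(av)))'
Walking through the pattern:
  Position 0: '(' -> group #1
  Position 2: '(' -> group #2
  Position 5: '(' -> group #3
Total capturing groups: 3

3


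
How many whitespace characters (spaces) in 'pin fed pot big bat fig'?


\s matches whitespace characters (spaces, tabs, etc.).
Text: 'pin fed pot big bat fig'
This text has 6 words separated by spaces.
Number of spaces = number of words - 1 = 6 - 1 = 5

5


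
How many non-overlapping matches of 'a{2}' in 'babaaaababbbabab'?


Pattern 'a{2}' matches exactly 2 consecutive a's (greedy, non-overlapping).
String: 'babaaaababbbabab'
Scanning for runs of a's:
  Run at pos 1: 'a' (length 1) -> 0 match(es)
  Run at pos 3: 'aaaa' (length 4) -> 2 match(es)
  Run at pos 8: 'a' (length 1) -> 0 match(es)
  Run at pos 12: 'a' (length 1) -> 0 match(es)
  Run at pos 14: 'a' (length 1) -> 0 match(es)
Matches found: ['aa', 'aa']
Total: 2

2


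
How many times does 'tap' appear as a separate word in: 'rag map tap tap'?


Scanning each word for exact match 'tap':
  Word 1: 'rag' -> no
  Word 2: 'map' -> no
  Word 3: 'tap' -> MATCH
  Word 4: 'tap' -> MATCH
Total matches: 2

2


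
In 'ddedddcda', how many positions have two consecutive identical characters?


Looking for consecutive identical characters in 'ddedddcda':
  pos 0-1: 'd' vs 'd' -> MATCH ('dd')
  pos 1-2: 'd' vs 'e' -> different
  pos 2-3: 'e' vs 'd' -> different
  pos 3-4: 'd' vs 'd' -> MATCH ('dd')
  pos 4-5: 'd' vs 'd' -> MATCH ('dd')
  pos 5-6: 'd' vs 'c' -> different
  pos 6-7: 'c' vs 'd' -> different
  pos 7-8: 'd' vs 'a' -> different
Consecutive identical pairs: ['dd', 'dd', 'dd']
Count: 3

3


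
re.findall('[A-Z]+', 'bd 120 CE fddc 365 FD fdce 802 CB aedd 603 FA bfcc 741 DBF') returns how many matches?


Pattern '[A-Z]+' finds one or more uppercase letters.
Text: 'bd 120 CE fddc 365 FD fdce 802 CB aedd 603 FA bfcc 741 DBF'
Scanning for matches:
  Match 1: 'CE'
  Match 2: 'FD'
  Match 3: 'CB'
  Match 4: 'FA'
  Match 5: 'DBF'
Total matches: 5

5


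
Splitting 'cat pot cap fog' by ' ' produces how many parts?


Splitting by ' ' breaks the string at each occurrence of the separator.
Text: 'cat pot cap fog'
Parts after split:
  Part 1: 'cat'
  Part 2: 'pot'
  Part 3: 'cap'
  Part 4: 'fog'
Total parts: 4

4


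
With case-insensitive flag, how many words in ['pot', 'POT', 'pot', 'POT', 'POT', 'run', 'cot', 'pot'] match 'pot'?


Case-insensitive matching: compare each word's lowercase form to 'pot'.
  'pot' -> lower='pot' -> MATCH
  'POT' -> lower='pot' -> MATCH
  'pot' -> lower='pot' -> MATCH
  'POT' -> lower='pot' -> MATCH
  'POT' -> lower='pot' -> MATCH
  'run' -> lower='run' -> no
  'cot' -> lower='cot' -> no
  'pot' -> lower='pot' -> MATCH
Matches: ['pot', 'POT', 'pot', 'POT', 'POT', 'pot']
Count: 6

6


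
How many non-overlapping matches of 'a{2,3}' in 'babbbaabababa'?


Pattern 'a{2,3}' matches between 2 and 3 consecutive a's (greedy).
String: 'babbbaabababa'
Finding runs of a's and applying greedy matching:
  Run at pos 1: 'a' (length 1)
  Run at pos 5: 'aa' (length 2)
  Run at pos 8: 'a' (length 1)
  Run at pos 10: 'a' (length 1)
  Run at pos 12: 'a' (length 1)
Matches: ['aa']
Count: 1

1


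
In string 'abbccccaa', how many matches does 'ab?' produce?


Pattern 'ab?' matches 'a' optionally followed by 'b'.
String: 'abbccccaa'
Scanning left to right for 'a' then checking next char:
  Match 1: 'ab' (a followed by b)
  Match 2: 'a' (a not followed by b)
  Match 3: 'a' (a not followed by b)
Total matches: 3

3


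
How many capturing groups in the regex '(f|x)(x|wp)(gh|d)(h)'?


To count capturing groups, count each '(' that starts a group.
Pattern: '(f|x)(x|wp)(gh|d)(h)'
Walking through the pattern:
  Position 0: '(' -> group #1
  Position 5: '(' -> group #2
  Position 11: '(' -> group #3
  Position 17: '(' -> group #4
Total capturing groups: 4

4


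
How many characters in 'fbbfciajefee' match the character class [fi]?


Character class [fi] matches any of: {f, i}
Scanning string 'fbbfciajefee' character by character:
  pos 0: 'f' -> MATCH
  pos 1: 'b' -> no
  pos 2: 'b' -> no
  pos 3: 'f' -> MATCH
  pos 4: 'c' -> no
  pos 5: 'i' -> MATCH
  pos 6: 'a' -> no
  pos 7: 'j' -> no
  pos 8: 'e' -> no
  pos 9: 'f' -> MATCH
  pos 10: 'e' -> no
  pos 11: 'e' -> no
Total matches: 4

4


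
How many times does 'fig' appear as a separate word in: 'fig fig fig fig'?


Scanning each word for exact match 'fig':
  Word 1: 'fig' -> MATCH
  Word 2: 'fig' -> MATCH
  Word 3: 'fig' -> MATCH
  Word 4: 'fig' -> MATCH
Total matches: 4

4


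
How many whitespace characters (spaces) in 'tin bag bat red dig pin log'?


\s matches whitespace characters (spaces, tabs, etc.).
Text: 'tin bag bat red dig pin log'
This text has 7 words separated by spaces.
Number of spaces = number of words - 1 = 7 - 1 = 6

6


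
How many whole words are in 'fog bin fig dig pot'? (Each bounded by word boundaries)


Word boundaries (\b) mark the start/end of each word.
Text: 'fog bin fig dig pot'
Splitting by whitespace:
  Word 1: 'fog'
  Word 2: 'bin'
  Word 3: 'fig'
  Word 4: 'dig'
  Word 5: 'pot'
Total whole words: 5

5


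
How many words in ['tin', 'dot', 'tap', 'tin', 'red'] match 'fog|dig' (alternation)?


Alternation 'fog|dig' matches either 'fog' or 'dig'.
Checking each word:
  'tin' -> no
  'dot' -> no
  'tap' -> no
  'tin' -> no
  'red' -> no
Matches: []
Count: 0

0


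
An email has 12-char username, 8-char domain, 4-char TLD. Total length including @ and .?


An email address has format: username@domain.tld
Username length: 12
'@' character: 1
Domain length: 8
'.' character: 1
TLD length: 4
Total = 12 + 1 + 8 + 1 + 4 = 26

26


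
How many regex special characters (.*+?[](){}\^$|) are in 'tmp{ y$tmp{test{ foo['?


Regex special characters are: . * + ? [ ] ( ) { } \ ^ $ |
Scanning 'tmp{ y$tmp{test{ foo[':
  pos 3: '{' -> SPECIAL
  pos 6: '$' -> SPECIAL
  pos 10: '{' -> SPECIAL
  pos 15: '{' -> SPECIAL
  pos 20: '[' -> SPECIAL
Special chars found: ['{', '$', '{', '{', '[']
Total: 5

5


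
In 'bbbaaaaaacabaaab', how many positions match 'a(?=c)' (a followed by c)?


Lookahead 'a(?=c)' matches 'a' only when followed by 'c'.
String: 'bbbaaaaaacabaaab'
Checking each position where char is 'a':
  pos 3: 'a' -> no (next='a')
  pos 4: 'a' -> no (next='a')
  pos 5: 'a' -> no (next='a')
  pos 6: 'a' -> no (next='a')
  pos 7: 'a' -> no (next='a')
  pos 8: 'a' -> MATCH (next='c')
  pos 10: 'a' -> no (next='b')
  pos 12: 'a' -> no (next='a')
  pos 13: 'a' -> no (next='a')
  pos 14: 'a' -> no (next='b')
Matching positions: [8]
Count: 1

1


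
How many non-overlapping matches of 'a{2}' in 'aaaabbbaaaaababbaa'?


Pattern 'a{2}' matches exactly 2 consecutive a's (greedy, non-overlapping).
String: 'aaaabbbaaaaababbaa'
Scanning for runs of a's:
  Run at pos 0: 'aaaa' (length 4) -> 2 match(es)
  Run at pos 7: 'aaaaa' (length 5) -> 2 match(es)
  Run at pos 13: 'a' (length 1) -> 0 match(es)
  Run at pos 16: 'aa' (length 2) -> 1 match(es)
Matches found: ['aa', 'aa', 'aa', 'aa', 'aa']
Total: 5

5


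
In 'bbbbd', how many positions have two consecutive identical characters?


Looking for consecutive identical characters in 'bbbbd':
  pos 0-1: 'b' vs 'b' -> MATCH ('bb')
  pos 1-2: 'b' vs 'b' -> MATCH ('bb')
  pos 2-3: 'b' vs 'b' -> MATCH ('bb')
  pos 3-4: 'b' vs 'd' -> different
Consecutive identical pairs: ['bb', 'bb', 'bb']
Count: 3

3


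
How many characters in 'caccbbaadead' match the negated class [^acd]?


Negated class [^acd] matches any char NOT in {a, c, d}
Scanning 'caccbbaadead':
  pos 0: 'c' -> no (excluded)
  pos 1: 'a' -> no (excluded)
  pos 2: 'c' -> no (excluded)
  pos 3: 'c' -> no (excluded)
  pos 4: 'b' -> MATCH
  pos 5: 'b' -> MATCH
  pos 6: 'a' -> no (excluded)
  pos 7: 'a' -> no (excluded)
  pos 8: 'd' -> no (excluded)
  pos 9: 'e' -> MATCH
  pos 10: 'a' -> no (excluded)
  pos 11: 'd' -> no (excluded)
Total matches: 3

3


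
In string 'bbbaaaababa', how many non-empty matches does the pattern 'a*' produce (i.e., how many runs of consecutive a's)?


Pattern 'a*' matches zero or more a's. We want non-empty runs of consecutive a's.
String: 'bbbaaaababa'
Walking through the string to find runs of a's:
  Run 1: positions 3-6 -> 'aaaa'
  Run 2: positions 8-8 -> 'a'
  Run 3: positions 10-10 -> 'a'
Non-empty runs found: ['aaaa', 'a', 'a']
Count: 3

3


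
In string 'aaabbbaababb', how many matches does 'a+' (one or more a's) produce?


Pattern 'a+' matches one or more consecutive a's.
String: 'aaabbbaababb'
Scanning for runs of a:
  Match 1: 'aaa' (length 3)
  Match 2: 'aa' (length 2)
  Match 3: 'a' (length 1)
Total matches: 3

3


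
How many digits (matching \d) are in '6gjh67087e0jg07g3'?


\d matches any digit 0-9.
Scanning '6gjh67087e0jg07g3':
  pos 0: '6' -> DIGIT
  pos 4: '6' -> DIGIT
  pos 5: '7' -> DIGIT
  pos 6: '0' -> DIGIT
  pos 7: '8' -> DIGIT
  pos 8: '7' -> DIGIT
  pos 10: '0' -> DIGIT
  pos 13: '0' -> DIGIT
  pos 14: '7' -> DIGIT
  pos 16: '3' -> DIGIT
Digits found: ['6', '6', '7', '0', '8', '7', '0', '0', '7', '3']
Total: 10

10


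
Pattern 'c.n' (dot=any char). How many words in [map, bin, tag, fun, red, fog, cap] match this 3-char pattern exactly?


Pattern 'c.n' means: starts with 'c', any single char, ends with 'n'.
Checking each word (must be exactly 3 chars):
  'map' (len=3): no
  'bin' (len=3): no
  'tag' (len=3): no
  'fun' (len=3): no
  'red' (len=3): no
  'fog' (len=3): no
  'cap' (len=3): no
Matching words: []
Total: 0

0


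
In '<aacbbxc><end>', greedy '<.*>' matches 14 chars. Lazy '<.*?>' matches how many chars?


Greedy '<.*>' tries to match as MUCH as possible.
Lazy '<.*?>' tries to match as LITTLE as possible.

String: '<aacbbxc><end>'
Greedy '<.*>' starts at first '<' and extends to the LAST '>': '<aacbbxc><end>' (14 chars)
Lazy '<.*?>' starts at first '<' and stops at the FIRST '>': '<aacbbxc>' (9 chars)

9


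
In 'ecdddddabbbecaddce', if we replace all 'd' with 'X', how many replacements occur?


re.sub('d', 'X', text) replaces every occurrence of 'd' with 'X'.
Text: 'ecdddddabbbecaddce'
Scanning for 'd':
  pos 2: 'd' -> replacement #1
  pos 3: 'd' -> replacement #2
  pos 4: 'd' -> replacement #3
  pos 5: 'd' -> replacement #4
  pos 6: 'd' -> replacement #5
  pos 14: 'd' -> replacement #6
  pos 15: 'd' -> replacement #7
Total replacements: 7

7


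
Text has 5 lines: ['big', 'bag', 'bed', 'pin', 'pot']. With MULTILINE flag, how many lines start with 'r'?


With MULTILINE flag, ^ matches the start of each line.
Lines: ['big', 'bag', 'bed', 'pin', 'pot']
Checking which lines start with 'r':
  Line 1: 'big' -> no
  Line 2: 'bag' -> no
  Line 3: 'bed' -> no
  Line 4: 'pin' -> no
  Line 5: 'pot' -> no
Matching lines: []
Count: 0

0


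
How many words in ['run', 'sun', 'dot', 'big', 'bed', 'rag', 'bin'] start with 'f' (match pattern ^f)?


Pattern ^f anchors to start of word. Check which words begin with 'f':
  'run' -> no
  'sun' -> no
  'dot' -> no
  'big' -> no
  'bed' -> no
  'rag' -> no
  'bin' -> no
Matching words: []
Count: 0

0


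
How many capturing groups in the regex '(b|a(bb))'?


To count capturing groups, count each '(' that starts a group.
Pattern: '(b|a(bb))'
Walking through the pattern:
  Position 0: '(' -> group #1
  Position 4: '(' -> group #2
Total capturing groups: 2

2


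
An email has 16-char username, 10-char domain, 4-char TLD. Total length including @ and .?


An email address has format: username@domain.tld
Username length: 16
'@' character: 1
Domain length: 10
'.' character: 1
TLD length: 4
Total = 16 + 1 + 10 + 1 + 4 = 32

32


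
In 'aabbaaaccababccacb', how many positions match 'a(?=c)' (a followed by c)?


Lookahead 'a(?=c)' matches 'a' only when followed by 'c'.
String: 'aabbaaaccababccacb'
Checking each position where char is 'a':
  pos 0: 'a' -> no (next='a')
  pos 1: 'a' -> no (next='b')
  pos 4: 'a' -> no (next='a')
  pos 5: 'a' -> no (next='a')
  pos 6: 'a' -> MATCH (next='c')
  pos 9: 'a' -> no (next='b')
  pos 11: 'a' -> no (next='b')
  pos 15: 'a' -> MATCH (next='c')
Matching positions: [6, 15]
Count: 2

2


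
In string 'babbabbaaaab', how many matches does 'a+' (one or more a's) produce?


Pattern 'a+' matches one or more consecutive a's.
String: 'babbabbaaaab'
Scanning for runs of a:
  Match 1: 'a' (length 1)
  Match 2: 'a' (length 1)
  Match 3: 'aaaa' (length 4)
Total matches: 3

3


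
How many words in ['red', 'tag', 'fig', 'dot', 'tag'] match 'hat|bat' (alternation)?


Alternation 'hat|bat' matches either 'hat' or 'bat'.
Checking each word:
  'red' -> no
  'tag' -> no
  'fig' -> no
  'dot' -> no
  'tag' -> no
Matches: []
Count: 0

0


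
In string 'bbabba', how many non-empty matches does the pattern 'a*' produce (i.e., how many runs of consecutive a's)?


Pattern 'a*' matches zero or more a's. We want non-empty runs of consecutive a's.
String: 'bbabba'
Walking through the string to find runs of a's:
  Run 1: positions 2-2 -> 'a'
  Run 2: positions 5-5 -> 'a'
Non-empty runs found: ['a', 'a']
Count: 2

2


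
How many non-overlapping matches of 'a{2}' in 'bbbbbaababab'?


Pattern 'a{2}' matches exactly 2 consecutive a's (greedy, non-overlapping).
String: 'bbbbbaababab'
Scanning for runs of a's:
  Run at pos 5: 'aa' (length 2) -> 1 match(es)
  Run at pos 8: 'a' (length 1) -> 0 match(es)
  Run at pos 10: 'a' (length 1) -> 0 match(es)
Matches found: ['aa']
Total: 1

1


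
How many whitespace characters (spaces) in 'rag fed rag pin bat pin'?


\s matches whitespace characters (spaces, tabs, etc.).
Text: 'rag fed rag pin bat pin'
This text has 6 words separated by spaces.
Number of spaces = number of words - 1 = 6 - 1 = 5

5


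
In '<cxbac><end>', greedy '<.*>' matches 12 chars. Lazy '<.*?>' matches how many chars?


Greedy '<.*>' tries to match as MUCH as possible.
Lazy '<.*?>' tries to match as LITTLE as possible.

String: '<cxbac><end>'
Greedy '<.*>' starts at first '<' and extends to the LAST '>': '<cxbac><end>' (12 chars)
Lazy '<.*?>' starts at first '<' and stops at the FIRST '>': '<cxbac>' (7 chars)

7


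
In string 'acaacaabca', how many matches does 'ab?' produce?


Pattern 'ab?' matches 'a' optionally followed by 'b'.
String: 'acaacaabca'
Scanning left to right for 'a' then checking next char:
  Match 1: 'a' (a not followed by b)
  Match 2: 'a' (a not followed by b)
  Match 3: 'a' (a not followed by b)
  Match 4: 'a' (a not followed by b)
  Match 5: 'ab' (a followed by b)
  Match 6: 'a' (a not followed by b)
Total matches: 6

6


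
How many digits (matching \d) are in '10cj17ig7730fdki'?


\d matches any digit 0-9.
Scanning '10cj17ig7730fdki':
  pos 0: '1' -> DIGIT
  pos 1: '0' -> DIGIT
  pos 4: '1' -> DIGIT
  pos 5: '7' -> DIGIT
  pos 8: '7' -> DIGIT
  pos 9: '7' -> DIGIT
  pos 10: '3' -> DIGIT
  pos 11: '0' -> DIGIT
Digits found: ['1', '0', '1', '7', '7', '7', '3', '0']
Total: 8

8


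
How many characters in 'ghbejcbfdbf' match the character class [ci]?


Character class [ci] matches any of: {c, i}
Scanning string 'ghbejcbfdbf' character by character:
  pos 0: 'g' -> no
  pos 1: 'h' -> no
  pos 2: 'b' -> no
  pos 3: 'e' -> no
  pos 4: 'j' -> no
  pos 5: 'c' -> MATCH
  pos 6: 'b' -> no
  pos 7: 'f' -> no
  pos 8: 'd' -> no
  pos 9: 'b' -> no
  pos 10: 'f' -> no
Total matches: 1

1


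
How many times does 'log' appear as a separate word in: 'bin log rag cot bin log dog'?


Scanning each word for exact match 'log':
  Word 1: 'bin' -> no
  Word 2: 'log' -> MATCH
  Word 3: 'rag' -> no
  Word 4: 'cot' -> no
  Word 5: 'bin' -> no
  Word 6: 'log' -> MATCH
  Word 7: 'dog' -> no
Total matches: 2

2


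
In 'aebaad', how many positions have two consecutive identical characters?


Looking for consecutive identical characters in 'aebaad':
  pos 0-1: 'a' vs 'e' -> different
  pos 1-2: 'e' vs 'b' -> different
  pos 2-3: 'b' vs 'a' -> different
  pos 3-4: 'a' vs 'a' -> MATCH ('aa')
  pos 4-5: 'a' vs 'd' -> different
Consecutive identical pairs: ['aa']
Count: 1

1


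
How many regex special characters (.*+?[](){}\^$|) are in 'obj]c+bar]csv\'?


Regex special characters are: . * + ? [ ] ( ) { } \ ^ $ |
Scanning 'obj]c+bar]csv\':
  pos 3: ']' -> SPECIAL
  pos 5: '+' -> SPECIAL
  pos 9: ']' -> SPECIAL
  pos 13: '\' -> SPECIAL
Special chars found: [']', '+', ']', '\\']
Total: 4

4


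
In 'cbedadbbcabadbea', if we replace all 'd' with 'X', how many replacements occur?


re.sub('d', 'X', text) replaces every occurrence of 'd' with 'X'.
Text: 'cbedadbbcabadbea'
Scanning for 'd':
  pos 3: 'd' -> replacement #1
  pos 5: 'd' -> replacement #2
  pos 12: 'd' -> replacement #3
Total replacements: 3

3


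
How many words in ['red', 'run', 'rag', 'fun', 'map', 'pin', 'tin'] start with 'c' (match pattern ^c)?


Pattern ^c anchors to start of word. Check which words begin with 'c':
  'red' -> no
  'run' -> no
  'rag' -> no
  'fun' -> no
  'map' -> no
  'pin' -> no
  'tin' -> no
Matching words: []
Count: 0

0


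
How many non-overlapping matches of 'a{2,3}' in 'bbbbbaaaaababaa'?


Pattern 'a{2,3}' matches between 2 and 3 consecutive a's (greedy).
String: 'bbbbbaaaaababaa'
Finding runs of a's and applying greedy matching:
  Run at pos 5: 'aaaaa' (length 5)
  Run at pos 11: 'a' (length 1)
  Run at pos 13: 'aa' (length 2)
Matches: ['aaa', 'aa', 'aa']
Count: 3

3


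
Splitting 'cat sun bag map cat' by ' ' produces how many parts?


Splitting by ' ' breaks the string at each occurrence of the separator.
Text: 'cat sun bag map cat'
Parts after split:
  Part 1: 'cat'
  Part 2: 'sun'
  Part 3: 'bag'
  Part 4: 'map'
  Part 5: 'cat'
Total parts: 5

5


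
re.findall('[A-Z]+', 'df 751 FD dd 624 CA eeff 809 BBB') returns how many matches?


Pattern '[A-Z]+' finds one or more uppercase letters.
Text: 'df 751 FD dd 624 CA eeff 809 BBB'
Scanning for matches:
  Match 1: 'FD'
  Match 2: 'CA'
  Match 3: 'BBB'
Total matches: 3

3


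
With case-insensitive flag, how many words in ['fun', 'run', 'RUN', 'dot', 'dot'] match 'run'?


Case-insensitive matching: compare each word's lowercase form to 'run'.
  'fun' -> lower='fun' -> no
  'run' -> lower='run' -> MATCH
  'RUN' -> lower='run' -> MATCH
  'dot' -> lower='dot' -> no
  'dot' -> lower='dot' -> no
Matches: ['run', 'RUN']
Count: 2

2


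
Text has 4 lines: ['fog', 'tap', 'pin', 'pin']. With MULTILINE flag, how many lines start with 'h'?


With MULTILINE flag, ^ matches the start of each line.
Lines: ['fog', 'tap', 'pin', 'pin']
Checking which lines start with 'h':
  Line 1: 'fog' -> no
  Line 2: 'tap' -> no
  Line 3: 'pin' -> no
  Line 4: 'pin' -> no
Matching lines: []
Count: 0

0


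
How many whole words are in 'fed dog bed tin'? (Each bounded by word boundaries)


Word boundaries (\b) mark the start/end of each word.
Text: 'fed dog bed tin'
Splitting by whitespace:
  Word 1: 'fed'
  Word 2: 'dog'
  Word 3: 'bed'
  Word 4: 'tin'
Total whole words: 4

4


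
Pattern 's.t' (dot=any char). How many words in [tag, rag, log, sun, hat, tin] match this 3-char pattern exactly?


Pattern 's.t' means: starts with 's', any single char, ends with 't'.
Checking each word (must be exactly 3 chars):
  'tag' (len=3): no
  'rag' (len=3): no
  'log' (len=3): no
  'sun' (len=3): no
  'hat' (len=3): no
  'tin' (len=3): no
Matching words: []
Total: 0

0


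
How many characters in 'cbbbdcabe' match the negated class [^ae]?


Negated class [^ae] matches any char NOT in {a, e}
Scanning 'cbbbdcabe':
  pos 0: 'c' -> MATCH
  pos 1: 'b' -> MATCH
  pos 2: 'b' -> MATCH
  pos 3: 'b' -> MATCH
  pos 4: 'd' -> MATCH
  pos 5: 'c' -> MATCH
  pos 6: 'a' -> no (excluded)
  pos 7: 'b' -> MATCH
  pos 8: 'e' -> no (excluded)
Total matches: 7

7


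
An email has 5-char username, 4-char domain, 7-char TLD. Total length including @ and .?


An email address has format: username@domain.tld
Username length: 5
'@' character: 1
Domain length: 4
'.' character: 1
TLD length: 7
Total = 5 + 1 + 4 + 1 + 7 = 18

18


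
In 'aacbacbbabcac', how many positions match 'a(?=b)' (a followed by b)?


Lookahead 'a(?=b)' matches 'a' only when followed by 'b'.
String: 'aacbacbbabcac'
Checking each position where char is 'a':
  pos 0: 'a' -> no (next='a')
  pos 1: 'a' -> no (next='c')
  pos 4: 'a' -> no (next='c')
  pos 8: 'a' -> MATCH (next='b')
  pos 11: 'a' -> no (next='c')
Matching positions: [8]
Count: 1

1


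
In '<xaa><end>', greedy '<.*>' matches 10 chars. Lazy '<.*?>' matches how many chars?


Greedy '<.*>' tries to match as MUCH as possible.
Lazy '<.*?>' tries to match as LITTLE as possible.

String: '<xaa><end>'
Greedy '<.*>' starts at first '<' and extends to the LAST '>': '<xaa><end>' (10 chars)
Lazy '<.*?>' starts at first '<' and stops at the FIRST '>': '<xaa>' (5 chars)

5


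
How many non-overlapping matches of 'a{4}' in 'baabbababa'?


Pattern 'a{4}' matches exactly 4 consecutive a's (greedy, non-overlapping).
String: 'baabbababa'
Scanning for runs of a's:
  Run at pos 1: 'aa' (length 2) -> 0 match(es)
  Run at pos 5: 'a' (length 1) -> 0 match(es)
  Run at pos 7: 'a' (length 1) -> 0 match(es)
  Run at pos 9: 'a' (length 1) -> 0 match(es)
Matches found: []
Total: 0

0


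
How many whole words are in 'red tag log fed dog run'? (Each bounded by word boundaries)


Word boundaries (\b) mark the start/end of each word.
Text: 'red tag log fed dog run'
Splitting by whitespace:
  Word 1: 'red'
  Word 2: 'tag'
  Word 3: 'log'
  Word 4: 'fed'
  Word 5: 'dog'
  Word 6: 'run'
Total whole words: 6

6


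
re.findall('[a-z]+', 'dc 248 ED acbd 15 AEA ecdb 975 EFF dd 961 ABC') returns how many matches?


Pattern '[a-z]+' finds one or more lowercase letters.
Text: 'dc 248 ED acbd 15 AEA ecdb 975 EFF dd 961 ABC'
Scanning for matches:
  Match 1: 'dc'
  Match 2: 'acbd'
  Match 3: 'ecdb'
  Match 4: 'dd'
Total matches: 4

4


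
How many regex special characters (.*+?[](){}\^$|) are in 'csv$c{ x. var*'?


Regex special characters are: . * + ? [ ] ( ) { } \ ^ $ |
Scanning 'csv$c{ x. var*':
  pos 3: '$' -> SPECIAL
  pos 5: '{' -> SPECIAL
  pos 8: '.' -> SPECIAL
  pos 13: '*' -> SPECIAL
Special chars found: ['$', '{', '.', '*']
Total: 4

4


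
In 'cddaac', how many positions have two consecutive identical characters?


Looking for consecutive identical characters in 'cddaac':
  pos 0-1: 'c' vs 'd' -> different
  pos 1-2: 'd' vs 'd' -> MATCH ('dd')
  pos 2-3: 'd' vs 'a' -> different
  pos 3-4: 'a' vs 'a' -> MATCH ('aa')
  pos 4-5: 'a' vs 'c' -> different
Consecutive identical pairs: ['dd', 'aa']
Count: 2

2


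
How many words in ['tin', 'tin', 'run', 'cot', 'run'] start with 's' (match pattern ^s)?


Pattern ^s anchors to start of word. Check which words begin with 's':
  'tin' -> no
  'tin' -> no
  'run' -> no
  'cot' -> no
  'run' -> no
Matching words: []
Count: 0

0


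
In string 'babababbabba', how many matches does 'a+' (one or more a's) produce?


Pattern 'a+' matches one or more consecutive a's.
String: 'babababbabba'
Scanning for runs of a:
  Match 1: 'a' (length 1)
  Match 2: 'a' (length 1)
  Match 3: 'a' (length 1)
  Match 4: 'a' (length 1)
  Match 5: 'a' (length 1)
Total matches: 5

5


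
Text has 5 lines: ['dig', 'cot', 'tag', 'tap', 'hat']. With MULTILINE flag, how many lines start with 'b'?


With MULTILINE flag, ^ matches the start of each line.
Lines: ['dig', 'cot', 'tag', 'tap', 'hat']
Checking which lines start with 'b':
  Line 1: 'dig' -> no
  Line 2: 'cot' -> no
  Line 3: 'tag' -> no
  Line 4: 'tap' -> no
  Line 5: 'hat' -> no
Matching lines: []
Count: 0

0


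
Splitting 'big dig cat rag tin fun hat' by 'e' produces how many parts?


Splitting by 'e' breaks the string at each occurrence of the separator.
Text: 'big dig cat rag tin fun hat'
Parts after split:
  Part 1: 'big dig cat rag tin fun hat'
Total parts: 1

1


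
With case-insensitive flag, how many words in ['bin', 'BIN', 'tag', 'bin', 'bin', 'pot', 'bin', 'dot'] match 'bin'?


Case-insensitive matching: compare each word's lowercase form to 'bin'.
  'bin' -> lower='bin' -> MATCH
  'BIN' -> lower='bin' -> MATCH
  'tag' -> lower='tag' -> no
  'bin' -> lower='bin' -> MATCH
  'bin' -> lower='bin' -> MATCH
  'pot' -> lower='pot' -> no
  'bin' -> lower='bin' -> MATCH
  'dot' -> lower='dot' -> no
Matches: ['bin', 'BIN', 'bin', 'bin', 'bin']
Count: 5

5


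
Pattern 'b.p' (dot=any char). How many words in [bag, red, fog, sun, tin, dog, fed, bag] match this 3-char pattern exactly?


Pattern 'b.p' means: starts with 'b', any single char, ends with 'p'.
Checking each word (must be exactly 3 chars):
  'bag' (len=3): no
  'red' (len=3): no
  'fog' (len=3): no
  'sun' (len=3): no
  'tin' (len=3): no
  'dog' (len=3): no
  'fed' (len=3): no
  'bag' (len=3): no
Matching words: []
Total: 0

0


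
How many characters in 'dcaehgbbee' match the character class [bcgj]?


Character class [bcgj] matches any of: {b, c, g, j}
Scanning string 'dcaehgbbee' character by character:
  pos 0: 'd' -> no
  pos 1: 'c' -> MATCH
  pos 2: 'a' -> no
  pos 3: 'e' -> no
  pos 4: 'h' -> no
  pos 5: 'g' -> MATCH
  pos 6: 'b' -> MATCH
  pos 7: 'b' -> MATCH
  pos 8: 'e' -> no
  pos 9: 'e' -> no
Total matches: 4

4


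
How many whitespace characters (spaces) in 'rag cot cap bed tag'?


\s matches whitespace characters (spaces, tabs, etc.).
Text: 'rag cot cap bed tag'
This text has 5 words separated by spaces.
Number of spaces = number of words - 1 = 5 - 1 = 4

4


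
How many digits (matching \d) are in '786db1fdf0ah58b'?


\d matches any digit 0-9.
Scanning '786db1fdf0ah58b':
  pos 0: '7' -> DIGIT
  pos 1: '8' -> DIGIT
  pos 2: '6' -> DIGIT
  pos 5: '1' -> DIGIT
  pos 9: '0' -> DIGIT
  pos 12: '5' -> DIGIT
  pos 13: '8' -> DIGIT
Digits found: ['7', '8', '6', '1', '0', '5', '8']
Total: 7

7


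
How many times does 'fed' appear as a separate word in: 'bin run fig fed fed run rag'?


Scanning each word for exact match 'fed':
  Word 1: 'bin' -> no
  Word 2: 'run' -> no
  Word 3: 'fig' -> no
  Word 4: 'fed' -> MATCH
  Word 5: 'fed' -> MATCH
  Word 6: 'run' -> no
  Word 7: 'rag' -> no
Total matches: 2

2


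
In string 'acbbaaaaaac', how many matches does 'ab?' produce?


Pattern 'ab?' matches 'a' optionally followed by 'b'.
String: 'acbbaaaaaac'
Scanning left to right for 'a' then checking next char:
  Match 1: 'a' (a not followed by b)
  Match 2: 'a' (a not followed by b)
  Match 3: 'a' (a not followed by b)
  Match 4: 'a' (a not followed by b)
  Match 5: 'a' (a not followed by b)
  Match 6: 'a' (a not followed by b)
  Match 7: 'a' (a not followed by b)
Total matches: 7

7


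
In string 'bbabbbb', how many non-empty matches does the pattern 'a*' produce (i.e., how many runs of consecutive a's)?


Pattern 'a*' matches zero or more a's. We want non-empty runs of consecutive a's.
String: 'bbabbbb'
Walking through the string to find runs of a's:
  Run 1: positions 2-2 -> 'a'
Non-empty runs found: ['a']
Count: 1

1


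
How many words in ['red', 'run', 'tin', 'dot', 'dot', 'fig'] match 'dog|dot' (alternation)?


Alternation 'dog|dot' matches either 'dog' or 'dot'.
Checking each word:
  'red' -> no
  'run' -> no
  'tin' -> no
  'dot' -> MATCH
  'dot' -> MATCH
  'fig' -> no
Matches: ['dot', 'dot']
Count: 2

2


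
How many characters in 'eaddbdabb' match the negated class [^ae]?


Negated class [^ae] matches any char NOT in {a, e}
Scanning 'eaddbdabb':
  pos 0: 'e' -> no (excluded)
  pos 1: 'a' -> no (excluded)
  pos 2: 'd' -> MATCH
  pos 3: 'd' -> MATCH
  pos 4: 'b' -> MATCH
  pos 5: 'd' -> MATCH
  pos 6: 'a' -> no (excluded)
  pos 7: 'b' -> MATCH
  pos 8: 'b' -> MATCH
Total matches: 6

6


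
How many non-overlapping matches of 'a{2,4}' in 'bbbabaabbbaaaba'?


Pattern 'a{2,4}' matches between 2 and 4 consecutive a's (greedy).
String: 'bbbabaabbbaaaba'
Finding runs of a's and applying greedy matching:
  Run at pos 3: 'a' (length 1)
  Run at pos 5: 'aa' (length 2)
  Run at pos 10: 'aaa' (length 3)
  Run at pos 14: 'a' (length 1)
Matches: ['aa', 'aaa']
Count: 2

2


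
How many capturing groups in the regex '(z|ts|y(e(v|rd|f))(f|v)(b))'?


To count capturing groups, count each '(' that starts a group.
Pattern: '(z|ts|y(e(v|rd|f))(f|v)(b))'
Walking through the pattern:
  Position 0: '(' -> group #1
  Position 7: '(' -> group #2
  Position 9: '(' -> group #3
  Position 18: '(' -> group #4
  Position 23: '(' -> group #5
Total capturing groups: 5

5


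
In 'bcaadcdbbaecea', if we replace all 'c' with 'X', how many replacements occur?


re.sub('c', 'X', text) replaces every occurrence of 'c' with 'X'.
Text: 'bcaadcdbbaecea'
Scanning for 'c':
  pos 1: 'c' -> replacement #1
  pos 5: 'c' -> replacement #2
  pos 11: 'c' -> replacement #3
Total replacements: 3

3


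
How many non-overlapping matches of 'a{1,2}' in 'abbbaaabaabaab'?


Pattern 'a{1,2}' matches between 1 and 2 consecutive a's (greedy).
String: 'abbbaaabaabaab'
Finding runs of a's and applying greedy matching:
  Run at pos 0: 'a' (length 1)
  Run at pos 4: 'aaa' (length 3)
  Run at pos 8: 'aa' (length 2)
  Run at pos 11: 'aa' (length 2)
Matches: ['a', 'aa', 'a', 'aa', 'aa']
Count: 5

5


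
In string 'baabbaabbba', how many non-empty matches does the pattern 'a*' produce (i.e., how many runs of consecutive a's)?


Pattern 'a*' matches zero or more a's. We want non-empty runs of consecutive a's.
String: 'baabbaabbba'
Walking through the string to find runs of a's:
  Run 1: positions 1-2 -> 'aa'
  Run 2: positions 5-6 -> 'aa'
  Run 3: positions 10-10 -> 'a'
Non-empty runs found: ['aa', 'aa', 'a']
Count: 3

3


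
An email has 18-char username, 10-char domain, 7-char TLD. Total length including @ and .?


An email address has format: username@domain.tld
Username length: 18
'@' character: 1
Domain length: 10
'.' character: 1
TLD length: 7
Total = 18 + 1 + 10 + 1 + 7 = 37

37


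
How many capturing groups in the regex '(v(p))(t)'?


To count capturing groups, count each '(' that starts a group.
Pattern: '(v(p))(t)'
Walking through the pattern:
  Position 0: '(' -> group #1
  Position 2: '(' -> group #2
  Position 6: '(' -> group #3
Total capturing groups: 3

3


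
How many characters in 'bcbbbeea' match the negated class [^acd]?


Negated class [^acd] matches any char NOT in {a, c, d}
Scanning 'bcbbbeea':
  pos 0: 'b' -> MATCH
  pos 1: 'c' -> no (excluded)
  pos 2: 'b' -> MATCH
  pos 3: 'b' -> MATCH
  pos 4: 'b' -> MATCH
  pos 5: 'e' -> MATCH
  pos 6: 'e' -> MATCH
  pos 7: 'a' -> no (excluded)
Total matches: 6

6


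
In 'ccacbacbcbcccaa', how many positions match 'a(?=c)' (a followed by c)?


Lookahead 'a(?=c)' matches 'a' only when followed by 'c'.
String: 'ccacbacbcbcccaa'
Checking each position where char is 'a':
  pos 2: 'a' -> MATCH (next='c')
  pos 5: 'a' -> MATCH (next='c')
  pos 13: 'a' -> no (next='a')
Matching positions: [2, 5]
Count: 2

2


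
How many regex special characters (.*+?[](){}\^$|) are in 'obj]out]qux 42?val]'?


Regex special characters are: . * + ? [ ] ( ) { } \ ^ $ |
Scanning 'obj]out]qux 42?val]':
  pos 3: ']' -> SPECIAL
  pos 7: ']' -> SPECIAL
  pos 14: '?' -> SPECIAL
  pos 18: ']' -> SPECIAL
Special chars found: [']', ']', '?', ']']
Total: 4

4


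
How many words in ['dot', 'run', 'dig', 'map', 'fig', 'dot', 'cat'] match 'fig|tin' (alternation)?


Alternation 'fig|tin' matches either 'fig' or 'tin'.
Checking each word:
  'dot' -> no
  'run' -> no
  'dig' -> no
  'map' -> no
  'fig' -> MATCH
  'dot' -> no
  'cat' -> no
Matches: ['fig']
Count: 1

1


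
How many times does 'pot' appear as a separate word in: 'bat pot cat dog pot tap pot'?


Scanning each word for exact match 'pot':
  Word 1: 'bat' -> no
  Word 2: 'pot' -> MATCH
  Word 3: 'cat' -> no
  Word 4: 'dog' -> no
  Word 5: 'pot' -> MATCH
  Word 6: 'tap' -> no
  Word 7: 'pot' -> MATCH
Total matches: 3

3


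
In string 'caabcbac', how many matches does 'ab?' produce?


Pattern 'ab?' matches 'a' optionally followed by 'b'.
String: 'caabcbac'
Scanning left to right for 'a' then checking next char:
  Match 1: 'a' (a not followed by b)
  Match 2: 'ab' (a followed by b)
  Match 3: 'a' (a not followed by b)
Total matches: 3

3


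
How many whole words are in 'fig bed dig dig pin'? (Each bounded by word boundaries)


Word boundaries (\b) mark the start/end of each word.
Text: 'fig bed dig dig pin'
Splitting by whitespace:
  Word 1: 'fig'
  Word 2: 'bed'
  Word 3: 'dig'
  Word 4: 'dig'
  Word 5: 'pin'
Total whole words: 5

5


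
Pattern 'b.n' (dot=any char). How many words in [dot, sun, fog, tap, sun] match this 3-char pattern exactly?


Pattern 'b.n' means: starts with 'b', any single char, ends with 'n'.
Checking each word (must be exactly 3 chars):
  'dot' (len=3): no
  'sun' (len=3): no
  'fog' (len=3): no
  'tap' (len=3): no
  'sun' (len=3): no
Matching words: []
Total: 0

0


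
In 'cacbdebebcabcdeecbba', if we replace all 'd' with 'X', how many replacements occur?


re.sub('d', 'X', text) replaces every occurrence of 'd' with 'X'.
Text: 'cacbdebebcabcdeecbba'
Scanning for 'd':
  pos 4: 'd' -> replacement #1
  pos 13: 'd' -> replacement #2
Total replacements: 2

2


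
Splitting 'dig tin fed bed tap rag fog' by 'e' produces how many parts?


Splitting by 'e' breaks the string at each occurrence of the separator.
Text: 'dig tin fed bed tap rag fog'
Parts after split:
  Part 1: 'dig tin f'
  Part 2: 'd b'
  Part 3: 'd tap rag fog'
Total parts: 3

3


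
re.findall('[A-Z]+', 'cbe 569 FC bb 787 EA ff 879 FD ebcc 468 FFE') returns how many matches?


Pattern '[A-Z]+' finds one or more uppercase letters.
Text: 'cbe 569 FC bb 787 EA ff 879 FD ebcc 468 FFE'
Scanning for matches:
  Match 1: 'FC'
  Match 2: 'EA'
  Match 3: 'FD'
  Match 4: 'FFE'
Total matches: 4

4


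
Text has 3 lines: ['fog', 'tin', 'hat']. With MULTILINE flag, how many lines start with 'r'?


With MULTILINE flag, ^ matches the start of each line.
Lines: ['fog', 'tin', 'hat']
Checking which lines start with 'r':
  Line 1: 'fog' -> no
  Line 2: 'tin' -> no
  Line 3: 'hat' -> no
Matching lines: []
Count: 0

0


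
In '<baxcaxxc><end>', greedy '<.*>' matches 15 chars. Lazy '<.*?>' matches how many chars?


Greedy '<.*>' tries to match as MUCH as possible.
Lazy '<.*?>' tries to match as LITTLE as possible.

String: '<baxcaxxc><end>'
Greedy '<.*>' starts at first '<' and extends to the LAST '>': '<baxcaxxc><end>' (15 chars)
Lazy '<.*?>' starts at first '<' and stops at the FIRST '>': '<baxcaxxc>' (10 chars)

10


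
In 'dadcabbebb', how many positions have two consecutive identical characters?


Looking for consecutive identical characters in 'dadcabbebb':
  pos 0-1: 'd' vs 'a' -> different
  pos 1-2: 'a' vs 'd' -> different
  pos 2-3: 'd' vs 'c' -> different
  pos 3-4: 'c' vs 'a' -> different
  pos 4-5: 'a' vs 'b' -> different
  pos 5-6: 'b' vs 'b' -> MATCH ('bb')
  pos 6-7: 'b' vs 'e' -> different
  pos 7-8: 'e' vs 'b' -> different
  pos 8-9: 'b' vs 'b' -> MATCH ('bb')
Consecutive identical pairs: ['bb', 'bb']
Count: 2

2
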